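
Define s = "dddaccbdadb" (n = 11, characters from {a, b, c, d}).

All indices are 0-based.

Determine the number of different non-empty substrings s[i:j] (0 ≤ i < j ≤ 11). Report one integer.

rank | idx | suffix
   0 |   3 | accbdadb
   1 |   8 | adb
   2 |  10 | b
   3 |   6 | bdadb
   4 |   5 | cbdadb
   5 |   4 | ccbdadb
   6 |   2 | daccbdadb
   7 |   7 | dadb
   8 |   9 | db
   9 |   1 | ddaccbdadb
  10 |   0 | dddaccbdadb

SA = [3, 8, 10, 6, 5, 4, 2, 7, 9, 1, 0]
rank  pair      lcp
   1  s[3:],s[8:]  1  'a'
   2  s[8:],s[10:]  0  ''
   3  s[10:],s[6:]  1  'b'
   4  s[6:],s[5:]  0  ''
   5  s[5:],s[4:]  1  'c'
   6  s[4:],s[2:]  0  ''
   7  s[2:],s[7:]  2  'da'
   8  s[7:],s[9:]  1  'd'
   9  s[9:],s[1:]  1  'd'
  10  s[1:],s[0:]  2  'dd'

n(n+1)/2 = 11·12/2 = 66
Σ LCP = 0 + 1 + 0 + 1 + 0 + 1 + 0 + 2 + 1 + 1 + 2 = 9
distinct = 66 − 9 = 57

57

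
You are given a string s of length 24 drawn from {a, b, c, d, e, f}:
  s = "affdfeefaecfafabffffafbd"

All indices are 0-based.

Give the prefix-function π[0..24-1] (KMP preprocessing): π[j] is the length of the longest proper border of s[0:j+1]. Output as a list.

π[0] = 0
j=1 s[j]='f': π[1]=0 (border '')
j=2 s[j]='f': π[2]=0 (border '')
j=3 s[j]='d': π[3]=0 (border '')
j=4 s[j]='f': π[4]=0 (border '')
j=5 s[j]='e': π[5]=0 (border '')
j=6 s[j]='e': π[6]=0 (border '')
j=7 s[j]='f': π[7]=0 (border '')
j=8 s[j]='a': π[8]=1 (border 'a')
j=9 s[j]='e': k: 1→0; π[9]=0 (border '')
j=10 s[j]='c': π[10]=0 (border '')
j=11 s[j]='f': π[11]=0 (border '')
j=12 s[j]='a': π[12]=1 (border 'a')
j=13 s[j]='f': π[13]=2 (border 'af')
j=14 s[j]='a': k: 2→0; π[14]=1 (border 'a')
j=15 s[j]='b': k: 1→0; π[15]=0 (border '')
j=16 s[j]='f': π[16]=0 (border '')
j=17 s[j]='f': π[17]=0 (border '')
j=18 s[j]='f': π[18]=0 (border '')
j=19 s[j]='f': π[19]=0 (border '')
j=20 s[j]='a': π[20]=1 (border 'a')
j=21 s[j]='f': π[21]=2 (border 'af')
j=22 s[j]='b': k: 2→0; π[22]=0 (border '')
j=23 s[j]='d': π[23]=0 (border '')

[0, 0, 0, 0, 0, 0, 0, 0, 1, 0, 0, 0, 1, 2, 1, 0, 0, 0, 0, 0, 1, 2, 0, 0]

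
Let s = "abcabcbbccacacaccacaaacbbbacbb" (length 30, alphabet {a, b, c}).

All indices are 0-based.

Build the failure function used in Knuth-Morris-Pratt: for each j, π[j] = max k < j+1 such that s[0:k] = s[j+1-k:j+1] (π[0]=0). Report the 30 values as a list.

[0, 0, 0, 1, 2, 3, 0, 0, 0, 0, 1, 0, 1, 0, 1, 0, 0, 1, 0, 1, 1, 1, 0, 0, 0, 0, 1, 0, 0, 0]

π[0] = 0
j=1 s[j]='b': π[1]=0 (border '')
j=2 s[j]='c': π[2]=0 (border '')
j=3 s[j]='a': π[3]=1 (border 'a')
j=4 s[j]='b': π[4]=2 (border 'ab')
j=5 s[j]='c': π[5]=3 (border 'abc')
j=6 s[j]='b': k: 3→0; π[6]=0 (border '')
j=7 s[j]='b': π[7]=0 (border '')
j=8 s[j]='c': π[8]=0 (border '')
j=9 s[j]='c': π[9]=0 (border '')
j=10 s[j]='a': π[10]=1 (border 'a')
j=11 s[j]='c': k: 1→0; π[11]=0 (border '')
j=12 s[j]='a': π[12]=1 (border 'a')
j=13 s[j]='c': k: 1→0; π[13]=0 (border '')
j=14 s[j]='a': π[14]=1 (border 'a')
j=15 s[j]='c': k: 1→0; π[15]=0 (border '')
j=16 s[j]='c': π[16]=0 (border '')
j=17 s[j]='a': π[17]=1 (border 'a')
j=18 s[j]='c': k: 1→0; π[18]=0 (border '')
j=19 s[j]='a': π[19]=1 (border 'a')
j=20 s[j]='a': k: 1→0; π[20]=1 (border 'a')
j=21 s[j]='a': k: 1→0; π[21]=1 (border 'a')
j=22 s[j]='c': k: 1→0; π[22]=0 (border '')
j=23 s[j]='b': π[23]=0 (border '')
j=24 s[j]='b': π[24]=0 (border '')
j=25 s[j]='b': π[25]=0 (border '')
j=26 s[j]='a': π[26]=1 (border 'a')
j=27 s[j]='c': k: 1→0; π[27]=0 (border '')
j=28 s[j]='b': π[28]=0 (border '')
j=29 s[j]='b': π[29]=0 (border '')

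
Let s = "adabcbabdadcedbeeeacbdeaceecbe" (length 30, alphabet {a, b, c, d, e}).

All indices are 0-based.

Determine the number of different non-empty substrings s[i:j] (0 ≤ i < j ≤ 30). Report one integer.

sorted suffixes:
  #0 SA[0]=2  'abcbabdadcedbeeeacbdeaceecbe'
  #1 SA[1]=6  'abdadcedbeeeacbdeaceecbe'
  #2 SA[2]=18  'acbdeaceecbe'
  #3 SA[3]=23  'aceecbe'
  #4 SA[4]=0  'adabcbabdadcedbeeeacbdeaceecbe'
  #5 SA[5]=9  'adcedbeeeacbdeaceecbe'
  #6 SA[6]=5  'babdadcedbeeeacbdeaceecbe'
  #7 SA[7]=3  'bcbabdadcedbeeeacbdeaceecbe'
  #8 SA[8]=7  'bdadcedbeeeacbdeaceecbe'
  #9 SA[9]=20  'bdeaceecbe'
  #10 SA[10]=28  'be'
  #11 SA[11]=14  'beeeacbdeaceecbe'
  #12 SA[12]=4  'cbabdadcedbeeeacbdeaceecbe'
  #13 SA[13]=19  'cbdeaceecbe'
  #14 SA[14]=27  'cbe'
  #15 SA[15]=11  'cedbeeeacbdeaceecbe'
  #16 SA[16]=24  'ceecbe'
  #17 SA[17]=1  'dabcbabdadcedbeeeacbdeaceecbe'
  #18 SA[18]=8  'dadcedbeeeacbdeaceecbe'
  #19 SA[19]=13  'dbeeeacbdeaceecbe'
  #20 SA[20]=10  'dcedbeeeacbdeaceecbe'
  #21 SA[21]=21  'deaceecbe'
  #22 SA[22]=29  'e'
  #23 SA[23]=17  'eacbdeaceecbe'
  #24 SA[24]=22  'eaceecbe'
  #25 SA[25]=26  'ecbe'
  #26 SA[26]=12  'edbeeeacbdeaceecbe'
  #27 SA[27]=16  'eeacbdeaceecbe'
  #28 SA[28]=25  'eecbe'
  #29 SA[29]=15  'eeeacbdeaceecbe'

SA = [2, 6, 18, 23, 0, 9, 5, 3, 7, 20, 28, 14, 4, 19, 27, 11, 24, 1, 8, 13, 10, 21, 29, 17, 22, 26, 12, 16, 25, 15]
[i] adj suffixes → lcp
  [1] 2/6 → 2 ('ab')
  [2] 6/18 → 1 ('a')
  [3] 18/23 → 2 ('ac')
  [4] 23/0 → 1 ('a')
  [5] 0/9 → 2 ('ad')
  [6] 9/5 → 0 ('')
  [7] 5/3 → 1 ('b')
  [8] 3/7 → 1 ('b')
  [9] 7/20 → 2 ('bd')
  [10] 20/28 → 1 ('b')
  [11] 28/14 → 2 ('be')
  [12] 14/4 → 0 ('')
  [13] 4/19 → 2 ('cb')
  [14] 19/27 → 2 ('cb')
  [15] 27/11 → 1 ('c')
  [16] 11/24 → 2 ('ce')
  [17] 24/1 → 0 ('')
  [18] 1/8 → 2 ('da')
  [19] 8/13 → 1 ('d')
  [20] 13/10 → 1 ('d')
  [21] 10/21 → 1 ('d')
  [22] 21/29 → 0 ('')
  [23] 29/17 → 1 ('e')
  [24] 17/22 → 3 ('eac')
  [25] 22/26 → 1 ('e')
  [26] 26/12 → 1 ('e')
  [27] 12/16 → 1 ('e')
  [28] 16/25 → 2 ('ee')
  [29] 25/15 → 2 ('ee')

n(n+1)/2 = 30·31/2 = 465
Σ LCP = 0 + 2 + 1 + 2 + 1 + 2 + 0 + 1 + 1 + 2 + 1 + 2 + 0 + 2 + 2 + 1 + 2 + 0 + 2 + 1 + 1 + 1 + 0 + 1 + 3 + 1 + 1 + 1 + 2 + 2 = 38
distinct = 465 − 38 = 427

427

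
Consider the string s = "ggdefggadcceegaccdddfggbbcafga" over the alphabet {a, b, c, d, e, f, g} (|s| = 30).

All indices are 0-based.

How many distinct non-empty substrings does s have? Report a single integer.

433

rank→(start, suffix):
  0 → (29, 'a')
  1 → (14, 'accdddfggbbcafga')
  2 → (7, 'adcceegaccdddfggbbcafga')
  3 → (26, 'afga')
  4 → (23, 'bbcafga')
  5 → (24, 'bcafga')
  6 → (25, 'cafga')
  7 → (15, 'ccdddfggbbcafga')
  8 → (9, 'cceegaccdddfggbbcafga')
  9 → (16, 'cdddfggbbcafga')
  10 → (10, 'ceegaccdddfggbbcafga')
  11 → (8, 'dcceegaccdddfggbbcafga')
  12 → (17, 'dddfggbbcafga')
  13 → (18, 'ddfggbbcafga')
  14 → (2, 'defggadcceegaccdddfggbbcafga')
  15 → (19, 'dfggbbcafga')
  16 → (11, 'eegaccdddfggbbcafga')
  17 → (3, 'efggadcceegaccdddfggbbcafga')
  18 → (12, 'egaccdddfggbbcafga')
  19 → (27, 'fga')
  20 → (4, 'fggadcceegaccdddfggbbcafga')
  21 → (20, 'fggbbcafga')
  22 → (28, 'ga')
  23 → (13, 'gaccdddfggbbcafga')
  24 → (6, 'gadcceegaccdddfggbbcafga')
  25 → (22, 'gbbcafga')
  26 → (1, 'gdefggadcceegaccdddfggbbcafga')
  27 → (5, 'ggadcceegaccdddfggbbcafga')
  28 → (21, 'ggbbcafga')
  29 → (0, 'ggdefggadcceegaccdddfggbbcafga')

SA = [29, 14, 7, 26, 23, 24, 25, 15, 9, 16, 10, 8, 17, 18, 2, 19, 11, 3, 12, 27, 4, 20, 28, 13, 6, 22, 1, 5, 21, 0]
rank  pair      lcp
   1  s[29:],s[14:]  1  'a'
   2  s[14:],s[7:]  1  'a'
   3  s[7:],s[26:]  1  'a'
   4  s[26:],s[23:]  0  ''
   5  s[23:],s[24:]  1  'b'
   6  s[24:],s[25:]  0  ''
   7  s[25:],s[15:]  1  'c'
   8  s[15:],s[9:]  2  'cc'
   9  s[9:],s[16:]  1  'c'
  10  s[16:],s[10:]  1  'c'
  11  s[10:],s[8:]  0  ''
  12  s[8:],s[17:]  1  'd'
  13  s[17:],s[18:]  2  'dd'
  14  s[18:],s[2:]  1  'd'
  15  s[2:],s[19:]  1  'd'
  16  s[19:],s[11:]  0  ''
  17  s[11:],s[3:]  1  'e'
  18  s[3:],s[12:]  1  'e'
  19  s[12:],s[27:]  0  ''
  20  s[27:],s[4:]  2  'fg'
  21  s[4:],s[20:]  3  'fgg'
  22  s[20:],s[28:]  0  ''
  23  s[28:],s[13:]  2  'ga'
  24  s[13:],s[6:]  2  'ga'
  25  s[6:],s[22:]  1  'g'
  26  s[22:],s[1:]  1  'g'
  27  s[1:],s[5:]  1  'g'
  28  s[5:],s[21:]  2  'gg'
  29  s[21:],s[0:]  2  'gg'

n(n+1)/2 = 30·31/2 = 465
Σ LCP = 0 + 1 + 1 + 1 + 0 + 1 + 0 + 1 + 2 + 1 + 1 + 0 + 1 + 2 + 1 + 1 + 0 + 1 + 1 + 0 + 2 + 3 + 0 + 2 + 2 + 1 + 1 + 1 + 2 + 2 = 32
distinct = 465 − 32 = 433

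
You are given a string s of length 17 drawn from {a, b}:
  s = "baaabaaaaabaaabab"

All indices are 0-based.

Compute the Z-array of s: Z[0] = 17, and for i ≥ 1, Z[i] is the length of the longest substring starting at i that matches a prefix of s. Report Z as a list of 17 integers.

[17, 0, 0, 0, 4, 0, 0, 0, 0, 0, 6, 0, 0, 0, 2, 0, 1]

Z[0]=17
i=1: fresh scan; Z[1]=0
i=2: fresh scan; Z[2]=0
i=3: fresh scan; Z[3]=0
i=4: fresh scan; Z[4]=4 grow→box=[4,8)
i=5: min(r-i=3, Z[1]=0)=0; Z[5]=0
i=6: min(r-i=2, Z[2]=0)=0; Z[6]=0
i=7: min(r-i=1, Z[3]=0)=0; Z[7]=0
i=8: fresh scan; Z[8]=0
i=9: fresh scan; Z[9]=0
i=10: fresh scan; Z[10]=6 grow→box=[10,16)
i=11: min(r-i=5, Z[1]=0)=0; Z[11]=0
i=12: min(r-i=4, Z[2]=0)=0; Z[12]=0
i=13: min(r-i=3, Z[3]=0)=0; Z[13]=0
i=14: min(r-i=2, Z[4]=4)=2; Z[14]=2
i=15: min(r-i=1, Z[5]=0)=0; Z[15]=0
i=16: fresh scan; Z[16]=1 grow→box=[16,17)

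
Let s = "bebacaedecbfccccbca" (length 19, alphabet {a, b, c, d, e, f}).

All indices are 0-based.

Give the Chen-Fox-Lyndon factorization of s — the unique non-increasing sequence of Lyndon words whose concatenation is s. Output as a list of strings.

["be", "b", "acaedecbfccccbc", "a"]

emit factor 1: 'be' (i=0, period=2)
emit factor 2: 'b' (i=2, period=1)
emit factor 3: 'acaedecbfccccbc' (i=3, period=15)
emit factor 4: 'a' (i=18, period=1)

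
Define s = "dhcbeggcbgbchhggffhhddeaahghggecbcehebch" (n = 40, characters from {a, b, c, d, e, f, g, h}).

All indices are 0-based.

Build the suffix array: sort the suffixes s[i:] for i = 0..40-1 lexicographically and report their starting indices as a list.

rank | idx | suffix
   0 |  23 | aahghggecbcehebch
   1 |  24 | ahghggecbcehebch
   2 |  32 | bcehebch
   3 |  37 | bch
   4 |  10 | bchhggffhhddeaahghggecbcehebch
   5 |   3 | beggcbgbchhggffhhddeaahghggecbcehebch
   6 |   8 | bgbchhggffhhddeaahghggecbcehebch
   7 |  31 | cbcehebch
   8 |   2 | cbeggcbgbchhggffhhddeaahghggecbcehebch
   9 |   7 | cbgbchhggffhhddeaahghggecbcehebch
  10 |  33 | cehebch
  11 |  38 | ch
  12 |  11 | chhggffhhddeaahghggecbcehebch
  13 |  20 | ddeaahghggecbcehebch
  14 |  21 | deaahghggecbcehebch
  15 |   0 | dhcbeggcbgbchhggffhhddeaahghggecbcehebch
  16 |  22 | eaahghggecbcehebch
  17 |  36 | ebch
  18 |  30 | ecbcehebch
  19 |   4 | eggcbgbchhggffhhddeaahghggecbcehebch
  20 |  34 | ehebch
  21 |  16 | ffhhddeaahghggecbcehebch
  22 |  17 | fhhddeaahghggecbcehebch
  23 |   9 | gbchhggffhhddeaahghggecbcehebch
  24 |   6 | gcbgbchhggffhhddeaahghggecbcehebch
  25 |  29 | gecbcehebch
  26 |  15 | gffhhddeaahghggecbcehebch
  27 |   5 | ggcbgbchhggffhhddeaahghggecbcehebch
  28 |  28 | ggecbcehebch
  29 |  14 | ggffhhddeaahghggecbcehebch
  30 |  26 | ghggecbcehebch
  31 |  39 | h
  32 |   1 | hcbeggcbgbchhggffhhddeaahghggecbcehebch
  33 |  19 | hddeaahghggecbcehebch
  34 |  35 | hebch
  35 |  27 | hggecbcehebch
  36 |  13 | hggffhhddeaahghggecbcehebch
  37 |  25 | hghggecbcehebch
  38 |  18 | hhddeaahghggecbcehebch
  39 |  12 | hhggffhhddeaahghggecbcehebch

[23, 24, 32, 37, 10, 3, 8, 31, 2, 7, 33, 38, 11, 20, 21, 0, 22, 36, 30, 4, 34, 16, 17, 9, 6, 29, 15, 5, 28, 14, 26, 39, 1, 19, 35, 27, 13, 25, 18, 12]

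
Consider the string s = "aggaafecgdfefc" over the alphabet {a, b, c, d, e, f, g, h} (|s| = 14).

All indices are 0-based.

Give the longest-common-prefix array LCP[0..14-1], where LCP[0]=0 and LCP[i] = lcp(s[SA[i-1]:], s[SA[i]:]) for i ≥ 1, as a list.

rank | idx | suffix
   0 |   3 | aafecgdfefc
   1 |   4 | afecgdfefc
   2 |   0 | aggaafecgdfefc
   3 |  13 | c
   4 |   7 | cgdfefc
   5 |   9 | dfefc
   6 |   6 | ecgdfefc
   7 |  11 | efc
   8 |  12 | fc
   9 |   5 | fecgdfefc
  10 |  10 | fefc
  11 |   2 | gaafecgdfefc
  12 |   8 | gdfefc
  13 |   1 | ggaafecgdfefc

SA = [3, 4, 0, 13, 7, 9, 6, 11, 12, 5, 10, 2, 8, 1]
[i] adj suffixes → lcp
  [1] 3/4 → 1 ('a')
  [2] 4/0 → 1 ('a')
  [3] 0/13 → 0 ('')
  [4] 13/7 → 1 ('c')
  [5] 7/9 → 0 ('')
  [6] 9/6 → 0 ('')
  [7] 6/11 → 1 ('e')
  [8] 11/12 → 0 ('')
  [9] 12/5 → 1 ('f')
  [10] 5/10 → 2 ('fe')
  [11] 10/2 → 0 ('')
  [12] 2/8 → 1 ('g')
  [13] 8/1 → 1 ('g')

[0, 1, 1, 0, 1, 0, 0, 1, 0, 1, 2, 0, 1, 1]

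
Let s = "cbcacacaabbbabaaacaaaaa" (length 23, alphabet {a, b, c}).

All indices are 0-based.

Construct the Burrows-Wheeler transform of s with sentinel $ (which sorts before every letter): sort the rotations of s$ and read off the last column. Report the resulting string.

aaaaacbcabaaccabbacaaab$

rank  rotation                  last
    0  $cbcacacaabbbabaaacaaaaa  a
    1  a$cbcacacaabbbabaaacaaaa  a
    2  aa$cbcacacaabbbabaaacaaa  a
    3  aaa$cbcacacaabbbabaaacaa  a
    4  aaaa$cbcacacaabbbabaaaca  a
    5  aaaaa$cbcacacaabbbabaaac  c
    6  aaacaaaaa$cbcacacaabbbab  b
    7  aabbbabaaacaaaaa$cbcacac  c
    8  aacaaaaa$cbcacacaabbbaba  a
    9  abaaacaaaaa$cbcacacaabbb  b
   10  abbbabaaacaaaaa$cbcacaca  a
   11  acaaaaa$cbcacacaabbbabaa  a
   12  acaabbbabaaacaaaaa$cbcac  c
   13  acacaabbbabaaacaaaaa$cbc  c
   14  baaacaaaaa$cbcacacaabbba  a
   15  babaaacaaaaa$cbcacacaabb  b
   16  bbabaaacaaaaa$cbcacacaab  b
   17  bbbabaaacaaaaa$cbcacacaa  a
   18  bcacacaabbbabaaacaaaaa$c  c
   19  caaaaa$cbcacacaabbbabaaa  a
   20  caabbbabaaacaaaaa$cbcaca  a
   21  cacaabbbabaaacaaaaa$cbca  a
   22  cacacaabbbabaaacaaaaa$cb  b
   23  cbcacacaabbbabaaacaaaaa$  $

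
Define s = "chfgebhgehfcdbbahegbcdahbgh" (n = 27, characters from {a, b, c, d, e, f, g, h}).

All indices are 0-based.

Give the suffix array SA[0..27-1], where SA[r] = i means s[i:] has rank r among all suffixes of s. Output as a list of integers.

rank | idx | suffix
   0 |  22 | ahbgh
   1 |  15 | ahegbcdahbgh
   2 |  14 | bahegbcdahbgh
   3 |  13 | bbahegbcdahbgh
   4 |  19 | bcdahbgh
   5 |  24 | bgh
   6 |   5 | bhgehfcdbbahegbcdahbgh
   7 |  20 | cdahbgh
   8 |  11 | cdbbahegbcdahbgh
   9 |   0 | chfgebhgehfcdbbahegbcdahbgh
  10 |  21 | dahbgh
  11 |  12 | dbbahegbcdahbgh
  12 |   4 | ebhgehfcdbbahegbcdahbgh
  13 |  17 | egbcdahbgh
  14 |   8 | ehfcdbbahegbcdahbgh
  15 |  10 | fcdbbahegbcdahbgh
  16 |   2 | fgebhgehfcdbbahegbcdahbgh
  17 |  18 | gbcdahbgh
  18 |   3 | gebhgehfcdbbahegbcdahbgh
  19 |   7 | gehfcdbbahegbcdahbgh
  20 |  25 | gh
  21 |  26 | h
  22 |  23 | hbgh
  23 |  16 | hegbcdahbgh
  24 |   9 | hfcdbbahegbcdahbgh
  25 |   1 | hfgebhgehfcdbbahegbcdahbgh
  26 |   6 | hgehfcdbbahegbcdahbgh

[22, 15, 14, 13, 19, 24, 5, 20, 11, 0, 21, 12, 4, 17, 8, 10, 2, 18, 3, 7, 25, 26, 23, 16, 9, 1, 6]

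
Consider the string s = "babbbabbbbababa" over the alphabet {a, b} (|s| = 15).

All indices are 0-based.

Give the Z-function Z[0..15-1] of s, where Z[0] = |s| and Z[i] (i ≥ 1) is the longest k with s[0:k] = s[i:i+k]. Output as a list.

[15, 0, 1, 1, 5, 0, 1, 1, 1, 3, 0, 3, 0, 2, 0]

Z[0]=15
i=1: i≥r, start 0; Z[1]=0
i=2: i≥r, start 0; Z[2]=1 grow→box=[2,3)
i=3: i≥r, start 0; Z[3]=1 grow→box=[3,4)
i=4: i≥r, start 0; Z[4]=5 grow→box=[4,9)
i=5: min(r-i=4, Z[1]=0)=0; Z[5]=0
i=6: min(r-i=3, Z[2]=1)=1; Z[6]=1
i=7: min(r-i=2, Z[3]=1)=1; Z[7]=1
i=8: min(r-i=1, Z[4]=5)=1; Z[8]=1
i=9: i≥r, start 0; Z[9]=3 grow→box=[9,12)
i=10: min(r-i=2, Z[1]=0)=0; Z[10]=0
i=11: min(r-i=1, Z[2]=1)=1; Z[11]=3 grow→box=[11,14)
i=12: min(r-i=2, Z[1]=0)=0; Z[12]=0
i=13: min(r-i=1, Z[2]=1)=1; Z[13]=2 grow→box=[13,15)
i=14: min(r-i=1, Z[1]=0)=0; Z[14]=0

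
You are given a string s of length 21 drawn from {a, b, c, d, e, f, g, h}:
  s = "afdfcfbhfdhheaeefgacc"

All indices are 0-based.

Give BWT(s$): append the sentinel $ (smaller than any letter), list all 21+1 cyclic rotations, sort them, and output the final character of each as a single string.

rank  rotation                last
    0  $afdfcfbhfdhheaeefgacc  c
    1  acc$afdfcfbhfdhheaeefg  g
    2  aeefgacc$afdfcfbhfdhhe  e
    3  afdfcfbhfdhheaeefgacc$  $
    4  bhfdhheaeefgacc$afdfcf  f
    5  c$afdfcfbhfdhheaeefgac  c
    6  cc$afdfcfbhfdhheaeefga  a
    7  cfbhfdhheaeefgacc$afdf  f
    8  dfcfbhfdhheaeefgacc$af  f
    9  dhheaeefgacc$afdfcfbhf  f
   10  eaeefgacc$afdfcfbhfdhh  h
   11  eefgacc$afdfcfbhfdhhea  a
   12  efgacc$afdfcfbhfdhheae  e
   13  fbhfdhheaeefgacc$afdfc  c
   14  fcfbhfdhheaeefgacc$afd  d
   15  fdfcfbhfdhheaeefgacc$a  a
   16  fdhheaeefgacc$afdfcfbh  h
   17  fgacc$afdfcfbhfdhheaee  e
   18  gacc$afdfcfbhfdhheaeef  f
   19  heaeefgacc$afdfcfbhfdh  h
   20  hfdhheaeefgacc$afdfcfb  b
   21  hheaeefgacc$afdfcfbhfd  d

cge$fcafffhaecdahefhbd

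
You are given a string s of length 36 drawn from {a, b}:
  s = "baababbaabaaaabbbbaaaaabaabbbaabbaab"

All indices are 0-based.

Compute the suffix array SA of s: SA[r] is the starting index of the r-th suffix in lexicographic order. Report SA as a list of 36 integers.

[18, 19, 10, 20, 11, 33, 7, 21, 1, 29, 24, 12, 34, 8, 22, 2, 30, 4, 25, 13, 35, 17, 9, 32, 6, 0, 28, 23, 3, 16, 31, 5, 27, 15, 26, 14]

sorted suffixes:
  #0 SA[0]=18  'aaaaabaabbbaabbaab'
  #1 SA[1]=19  'aaaabaabbbaabbaab'
  #2 SA[2]=10  'aaaabbbbaaaaabaabbbaabbaab'
  #3 SA[3]=20  'aaabaabbbaabbaab'
  #4 SA[4]=11  'aaabbbbaaaaabaabbbaabbaab'
  #5 SA[5]=33  'aab'
  #6 SA[6]=7  'aabaaaabbbbaaaaabaabbbaabbaab'
  #7 SA[7]=21  'aabaabbbaabbaab'
  #8 SA[8]=1  'aababbaabaaaabbbbaaaaabaabbbaabbaab'
  #9 SA[9]=29  'aabbaab'
  #10 SA[10]=24  'aabbbaabbaab'
  #11 SA[11]=12  'aabbbbaaaaabaabbbaabbaab'
  #12 SA[12]=34  'ab'
  #13 SA[13]=8  'abaaaabbbbaaaaabaabbbaabbaab'
  #14 SA[14]=22  'abaabbbaabbaab'
  #15 SA[15]=2  'ababbaabaaaabbbbaaaaabaabbbaabbaab'
  #16 SA[16]=30  'abbaab'
  #17 SA[17]=4  'abbaabaaaabbbbaaaaabaabbbaabbaab'
  #18 SA[18]=25  'abbbaabbaab'
  #19 SA[19]=13  'abbbbaaaaabaabbbaabbaab'
  #20 SA[20]=35  'b'
  #21 SA[21]=17  'baaaaabaabbbaabbaab'
  #22 SA[22]=9  'baaaabbbbaaaaabaabbbaabbaab'
  #23 SA[23]=32  'baab'
  #24 SA[24]=6  'baabaaaabbbbaaaaabaabbbaabbaab'
  #25 SA[25]=0  'baababbaabaaaabbbbaaaaabaabbbaabbaab'
  #26 SA[26]=28  'baabbaab'
  #27 SA[27]=23  'baabbbaabbaab'
  #28 SA[28]=3  'babbaabaaaabbbbaaaaabaabbbaabbaab'
  #29 SA[29]=16  'bbaaaaabaabbbaabbaab'
  #30 SA[30]=31  'bbaab'
  #31 SA[31]=5  'bbaabaaaabbbbaaaaabaabbbaabbaab'
  #32 SA[32]=27  'bbaabbaab'
  #33 SA[33]=15  'bbbaaaaabaabbbaabbaab'
  #34 SA[34]=26  'bbbaabbaab'
  #35 SA[35]=14  'bbbbaaaaabaabbbaabbaab'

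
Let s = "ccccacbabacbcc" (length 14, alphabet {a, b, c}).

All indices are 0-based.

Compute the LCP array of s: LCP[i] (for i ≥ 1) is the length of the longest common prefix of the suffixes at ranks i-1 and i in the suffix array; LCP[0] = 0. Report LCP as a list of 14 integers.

rank | idx | suffix
   0 |   7 | abacbcc
   1 |   4 | acbabacbcc
   2 |   9 | acbcc
   3 |   6 | babacbcc
   4 |   8 | bacbcc
   5 |  11 | bcc
   6 |  13 | c
   7 |   3 | cacbabacbcc
   8 |   5 | cbabacbcc
   9 |  10 | cbcc
  10 |  12 | cc
  11 |   2 | ccacbabacbcc
  12 |   1 | cccacbabacbcc
  13 |   0 | ccccacbabacbcc

SA = [7, 4, 9, 6, 8, 11, 13, 3, 5, 10, 12, 2, 1, 0]
rank  pair      lcp
   1  s[7:],s[4:]  1  'a'
   2  s[4:],s[9:]  3  'acb'
   3  s[9:],s[6:]  0  ''
   4  s[6:],s[8:]  2  'ba'
   5  s[8:],s[11:]  1  'b'
   6  s[11:],s[13:]  0  ''
   7  s[13:],s[3:]  1  'c'
   8  s[3:],s[5:]  1  'c'
   9  s[5:],s[10:]  2  'cb'
  10  s[10:],s[12:]  1  'c'
  11  s[12:],s[2:]  2  'cc'
  12  s[2:],s[1:]  2  'cc'
  13  s[1:],s[0:]  3  'ccc'

[0, 1, 3, 0, 2, 1, 0, 1, 1, 2, 1, 2, 2, 3]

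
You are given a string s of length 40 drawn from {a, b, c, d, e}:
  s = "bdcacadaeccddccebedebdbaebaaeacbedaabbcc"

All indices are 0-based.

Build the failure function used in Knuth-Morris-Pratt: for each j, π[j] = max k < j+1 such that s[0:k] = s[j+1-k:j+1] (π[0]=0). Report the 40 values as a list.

[0, 0, 0, 0, 0, 0, 0, 0, 0, 0, 0, 0, 0, 0, 0, 0, 1, 0, 0, 0, 1, 2, 1, 0, 0, 1, 0, 0, 0, 0, 0, 1, 0, 0, 0, 0, 1, 1, 0, 0]

π[0] = 0
j=1 s[j]='d': π[1]=0 (border '')
j=2 s[j]='c': π[2]=0 (border '')
j=3 s[j]='a': π[3]=0 (border '')
j=4 s[j]='c': π[4]=0 (border '')
j=5 s[j]='a': π[5]=0 (border '')
j=6 s[j]='d': π[6]=0 (border '')
j=7 s[j]='a': π[7]=0 (border '')
j=8 s[j]='e': π[8]=0 (border '')
j=9 s[j]='c': π[9]=0 (border '')
j=10 s[j]='c': π[10]=0 (border '')
j=11 s[j]='d': π[11]=0 (border '')
j=12 s[j]='d': π[12]=0 (border '')
j=13 s[j]='c': π[13]=0 (border '')
j=14 s[j]='c': π[14]=0 (border '')
j=15 s[j]='e': π[15]=0 (border '')
j=16 s[j]='b': π[16]=1 (border 'b')
j=17 s[j]='e': k: 1→0; π[17]=0 (border '')
j=18 s[j]='d': π[18]=0 (border '')
j=19 s[j]='e': π[19]=0 (border '')
j=20 s[j]='b': π[20]=1 (border 'b')
j=21 s[j]='d': π[21]=2 (border 'bd')
j=22 s[j]='b': k: 2→0; π[22]=1 (border 'b')
j=23 s[j]='a': k: 1→0; π[23]=0 (border '')
j=24 s[j]='e': π[24]=0 (border '')
j=25 s[j]='b': π[25]=1 (border 'b')
j=26 s[j]='a': k: 1→0; π[26]=0 (border '')
j=27 s[j]='a': π[27]=0 (border '')
j=28 s[j]='e': π[28]=0 (border '')
j=29 s[j]='a': π[29]=0 (border '')
j=30 s[j]='c': π[30]=0 (border '')
j=31 s[j]='b': π[31]=1 (border 'b')
j=32 s[j]='e': k: 1→0; π[32]=0 (border '')
j=33 s[j]='d': π[33]=0 (border '')
j=34 s[j]='a': π[34]=0 (border '')
j=35 s[j]='a': π[35]=0 (border '')
j=36 s[j]='b': π[36]=1 (border 'b')
j=37 s[j]='b': k: 1→0; π[37]=1 (border 'b')
j=38 s[j]='c': k: 1→0; π[38]=0 (border '')
j=39 s[j]='c': π[39]=0 (border '')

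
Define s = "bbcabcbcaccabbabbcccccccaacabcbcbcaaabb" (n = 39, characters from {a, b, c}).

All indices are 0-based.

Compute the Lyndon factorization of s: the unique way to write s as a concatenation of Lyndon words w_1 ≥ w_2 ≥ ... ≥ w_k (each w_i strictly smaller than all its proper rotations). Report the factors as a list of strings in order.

["bbc", "abcbcacc", "abbabbccccccc", "aacabcbcbc", "aaabb"]

emit factor 1: 'bbc' (i=0, period=3)
emit factor 2: 'abcbcacc' (i=3, period=8)
emit factor 3: 'abbabbccccccc' (i=11, period=13)
emit factor 4: 'aacabcbcbc' (i=24, period=10)
emit factor 5: 'aaabb' (i=34, period=5)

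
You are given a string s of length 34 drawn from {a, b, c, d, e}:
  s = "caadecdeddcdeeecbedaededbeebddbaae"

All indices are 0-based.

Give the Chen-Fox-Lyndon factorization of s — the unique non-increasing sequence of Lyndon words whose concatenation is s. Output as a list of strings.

["c", "aadecdeddcdeeecbedaededbeebddbaae"]

emit factor 1: 'c' (i=0, period=1)
emit factor 2: 'aadecdeddcdeeecbedaededbeebddbaae' (i=1, period=33)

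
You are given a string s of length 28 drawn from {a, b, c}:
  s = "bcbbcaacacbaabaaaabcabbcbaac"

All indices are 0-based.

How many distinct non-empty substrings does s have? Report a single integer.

sorted suffixes:
  #0 SA[0]=14  'aaaabcabbcbaac'
  #1 SA[1]=15  'aaabcabbcbaac'
  #2 SA[2]=11  'aabaaaabcabbcbaac'
  #3 SA[3]=16  'aabcabbcbaac'
  #4 SA[4]=25  'aac'
  #5 SA[5]=5  'aacacbaabaaaabcabbcbaac'
  #6 SA[6]=12  'abaaaabcabbcbaac'
  #7 SA[7]=20  'abbcbaac'
  #8 SA[8]=17  'abcabbcbaac'
  #9 SA[9]=26  'ac'
  #10 SA[10]=6  'acacbaabaaaabcabbcbaac'
  #11 SA[11]=8  'acbaabaaaabcabbcbaac'
  #12 SA[12]=13  'baaaabcabbcbaac'
  #13 SA[13]=10  'baabaaaabcabbcbaac'
  #14 SA[14]=24  'baac'
  #15 SA[15]=2  'bbcaacacbaabaaaabcabbcbaac'
  #16 SA[16]=21  'bbcbaac'
  #17 SA[17]=3  'bcaacacbaabaaaabcabbcbaac'
  #18 SA[18]=18  'bcabbcbaac'
  #19 SA[19]=22  'bcbaac'
  #20 SA[20]=0  'bcbbcaacacbaabaaaabcabbcbaac'
  #21 SA[21]=27  'c'
  #22 SA[22]=4  'caacacbaabaaaabcabbcbaac'
  #23 SA[23]=19  'cabbcbaac'
  #24 SA[24]=7  'cacbaabaaaabcabbcbaac'
  #25 SA[25]=9  'cbaabaaaabcabbcbaac'
  #26 SA[26]=23  'cbaac'
  #27 SA[27]=1  'cbbcaacacbaabaaaabcabbcbaac'

SA = [14, 15, 11, 16, 25, 5, 12, 20, 17, 26, 6, 8, 13, 10, 24, 2, 21, 3, 18, 22, 0, 27, 4, 19, 7, 9, 23, 1]
rank  pair      lcp
   1  s[14:],s[15:]  3  'aaa'
   2  s[15:],s[11:]  2  'aa'
   3  s[11:],s[16:]  3  'aab'
   4  s[16:],s[25:]  2  'aa'
   5  s[25:],s[5:]  3  'aac'
   6  s[5:],s[12:]  1  'a'
   7  s[12:],s[20:]  2  'ab'
   8  s[20:],s[17:]  2  'ab'
   9  s[17:],s[26:]  1  'a'
  10  s[26:],s[6:]  2  'ac'
  11  s[6:],s[8:]  2  'ac'
  12  s[8:],s[13:]  0  ''
  13  s[13:],s[10:]  3  'baa'
  14  s[10:],s[24:]  3  'baa'
  15  s[24:],s[2:]  1  'b'
  16  s[2:],s[21:]  3  'bbc'
  17  s[21:],s[3:]  1  'b'
  18  s[3:],s[18:]  3  'bca'
  19  s[18:],s[22:]  2  'bc'
  20  s[22:],s[0:]  3  'bcb'
  21  s[0:],s[27:]  0  ''
  22  s[27:],s[4:]  1  'c'
  23  s[4:],s[19:]  2  'ca'
  24  s[19:],s[7:]  2  'ca'
  25  s[7:],s[9:]  1  'c'
  26  s[9:],s[23:]  4  'cbaa'
  27  s[23:],s[1:]  2  'cb'

n(n+1)/2 = 28·29/2 = 406
Σ LCP = 0 + 3 + 2 + 3 + 2 + 3 + 1 + 2 + 2 + 1 + 2 + 2 + 0 + 3 + 3 + 1 + 3 + 1 + 3 + 2 + 3 + 0 + 1 + 2 + 2 + 1 + 4 + 2 = 54
distinct = 406 − 54 = 352

352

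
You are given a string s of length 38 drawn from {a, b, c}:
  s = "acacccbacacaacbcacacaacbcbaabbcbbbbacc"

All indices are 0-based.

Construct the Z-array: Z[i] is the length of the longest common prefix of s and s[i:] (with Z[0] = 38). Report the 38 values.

Z[0]=38
i=1: fresh scan; Z[1]=0
i=2: fresh scan; Z[2]=2 extend→box=[2,4)
i=3: min(r-i=1, Z[1]=0)=0; Z[3]=0
i=4: fresh scan; Z[4]=0
i=5: fresh scan; Z[5]=0
i=6: fresh scan; Z[6]=0
i=7: fresh scan; Z[7]=4 extend→box=[7,11)
i=8: min(r-i=3, Z[1]=0)=0; Z[8]=0
i=9: min(r-i=2, Z[2]=2)=2; Z[9]=3 extend→box=[9,12)
i=10: min(r-i=2, Z[1]=0)=0; Z[10]=0
i=11: min(r-i=1, Z[2]=2)=1; Z[11]=1
i=12: fresh scan; Z[12]=2 extend→box=[12,14)
i=13: min(r-i=1, Z[1]=0)=0; Z[13]=0
i=14: fresh scan; Z[14]=0
i=15: fresh scan; Z[15]=0
i=16: fresh scan; Z[16]=4 extend→box=[16,20)
i=17: min(r-i=3, Z[1]=0)=0; Z[17]=0
i=18: min(r-i=2, Z[2]=2)=2; Z[18]=3 extend→box=[18,21)
i=19: min(r-i=2, Z[1]=0)=0; Z[19]=0
i=20: min(r-i=1, Z[2]=2)=1; Z[20]=1
i=21: fresh scan; Z[21]=2 extend→box=[21,23)
i=22: min(r-i=1, Z[1]=0)=0; Z[22]=0
i=23: fresh scan; Z[23]=0
i=24: fresh scan; Z[24]=0
i=25: fresh scan; Z[25]=0
i=26: fresh scan; Z[26]=1 extend→box=[26,27)
i=27: fresh scan; Z[27]=1 extend→box=[27,28)
i=28: fresh scan; Z[28]=0
i=29: fresh scan; Z[29]=0
i=30: fresh scan; Z[30]=0
i=31: fresh scan; Z[31]=0
i=32: fresh scan; Z[32]=0
i=33: fresh scan; Z[33]=0
i=34: fresh scan; Z[34]=0
i=35: fresh scan; Z[35]=2 extend→box=[35,37)
i=36: min(r-i=1, Z[1]=0)=0; Z[36]=0
i=37: fresh scan; Z[37]=0

[38, 0, 2, 0, 0, 0, 0, 4, 0, 3, 0, 1, 2, 0, 0, 0, 4, 0, 3, 0, 1, 2, 0, 0, 0, 0, 1, 1, 0, 0, 0, 0, 0, 0, 0, 2, 0, 0]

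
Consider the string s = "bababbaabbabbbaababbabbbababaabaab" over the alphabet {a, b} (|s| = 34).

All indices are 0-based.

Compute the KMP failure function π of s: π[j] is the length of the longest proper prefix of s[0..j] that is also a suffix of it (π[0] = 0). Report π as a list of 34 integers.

[0, 0, 1, 2, 3, 1, 2, 0, 1, 1, 2, 3, 1, 1, 2, 0, 1, 2, 3, 1, 2, 3, 1, 1, 2, 3, 4, 5, 4, 0, 1, 2, 0, 1]

π[0] = 0
j=1 s[j]='a': π[1]=0 (border '')
j=2 s[j]='b': π[2]=1 (border 'b')
j=3 s[j]='a': π[3]=2 (border 'ba')
j=4 s[j]='b': π[4]=3 (border 'bab')
j=5 s[j]='b': k: 3→1→0; π[5]=1 (border 'b')
j=6 s[j]='a': π[6]=2 (border 'ba')
j=7 s[j]='a': k: 2→0; π[7]=0 (border '')
j=8 s[j]='b': π[8]=1 (border 'b')
j=9 s[j]='b': k: 1→0; π[9]=1 (border 'b')
j=10 s[j]='a': π[10]=2 (border 'ba')
j=11 s[j]='b': π[11]=3 (border 'bab')
j=12 s[j]='b': k: 3→1→0; π[12]=1 (border 'b')
j=13 s[j]='b': k: 1→0; π[13]=1 (border 'b')
j=14 s[j]='a': π[14]=2 (border 'ba')
j=15 s[j]='a': k: 2→0; π[15]=0 (border '')
j=16 s[j]='b': π[16]=1 (border 'b')
j=17 s[j]='a': π[17]=2 (border 'ba')
j=18 s[j]='b': π[18]=3 (border 'bab')
j=19 s[j]='b': k: 3→1→0; π[19]=1 (border 'b')
j=20 s[j]='a': π[20]=2 (border 'ba')
j=21 s[j]='b': π[21]=3 (border 'bab')
j=22 s[j]='b': k: 3→1→0; π[22]=1 (border 'b')
j=23 s[j]='b': k: 1→0; π[23]=1 (border 'b')
j=24 s[j]='a': π[24]=2 (border 'ba')
j=25 s[j]='b': π[25]=3 (border 'bab')
j=26 s[j]='a': π[26]=4 (border 'baba')
j=27 s[j]='b': π[27]=5 (border 'babab')
j=28 s[j]='a': k: 5→3; π[28]=4 (border 'baba')
j=29 s[j]='a': k: 4→2→0; π[29]=0 (border '')
j=30 s[j]='b': π[30]=1 (border 'b')
j=31 s[j]='a': π[31]=2 (border 'ba')
j=32 s[j]='a': k: 2→0; π[32]=0 (border '')
j=33 s[j]='b': π[33]=1 (border 'b')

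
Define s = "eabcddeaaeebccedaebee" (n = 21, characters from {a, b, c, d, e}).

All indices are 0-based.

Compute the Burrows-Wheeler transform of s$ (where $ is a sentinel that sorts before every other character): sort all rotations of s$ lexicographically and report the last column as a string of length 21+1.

rank  rotation                last
    0  $eabcddeaaeebccedaebee  e
    1  aaeebccedaebee$eabcdde  e
    2  abcddeaaeebccedaebee$e  e
    3  aebee$eabcddeaaeebcced  d
    4  aeebccedaebee$eabcddea  a
    5  bccedaebee$eabcddeaaee  e
    6  bcddeaaeebccedaebee$ea  a
    7  bee$eabcddeaaeebccedae  e
    8  ccedaebee$eabcddeaaeeb  b
    9  cddeaaeebccedaebee$eab  b
   10  cedaebee$eabcddeaaeebc  c
   11  daebee$eabcddeaaeebcce  e
   12  ddeaaeebccedaebee$eabc  c
   13  deaaeebccedaebee$eabcd  d
   14  e$eabcddeaaeebccedaebe  e
   15  eaaeebccedaebee$eabcdd  d
   16  eabcddeaaeebccedaebee$  $
   17  ebccedaebee$eabcddeaae  e
   18  ebee$eabcddeaaeebcceda  a
   19  edaebee$eabcddeaaeebcc  c
   20  ee$eabcddeaaeebccedaeb  b
   21  eebccedaebee$eabcddeaa  a

eeedaeaebbcecded$eacba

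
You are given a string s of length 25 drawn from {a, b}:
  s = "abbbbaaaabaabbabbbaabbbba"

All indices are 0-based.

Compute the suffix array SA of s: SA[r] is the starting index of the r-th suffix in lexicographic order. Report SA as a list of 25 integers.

sorted suffixes:
  #0 SA[0]=24  'a'
  #1 SA[1]=5  'aaaabaabbabbbaabbbba'
  #2 SA[2]=6  'aaabaabbabbbaabbbba'
  #3 SA[3]=7  'aabaabbabbbaabbbba'
  #4 SA[4]=10  'aabbabbbaabbbba'
  #5 SA[5]=18  'aabbbba'
  #6 SA[6]=8  'abaabbabbbaabbbba'
  #7 SA[7]=11  'abbabbbaabbbba'
  #8 SA[8]=14  'abbbaabbbba'
  #9 SA[9]=19  'abbbba'
  #10 SA[10]=0  'abbbbaaaabaabbabbbaabbbba'
  #11 SA[11]=23  'ba'
  #12 SA[12]=4  'baaaabaabbabbbaabbbba'
  #13 SA[13]=9  'baabbabbbaabbbba'
  #14 SA[14]=17  'baabbbba'
  #15 SA[15]=13  'babbbaabbbba'
  #16 SA[16]=22  'bba'
  #17 SA[17]=3  'bbaaaabaabbabbbaabbbba'
  #18 SA[18]=16  'bbaabbbba'
  #19 SA[19]=12  'bbabbbaabbbba'
  #20 SA[20]=21  'bbba'
  #21 SA[21]=2  'bbbaaaabaabbabbbaabbbba'
  #22 SA[22]=15  'bbbaabbbba'
  #23 SA[23]=20  'bbbba'
  #24 SA[24]=1  'bbbbaaaabaabbabbbaabbbba'

[24, 5, 6, 7, 10, 18, 8, 11, 14, 19, 0, 23, 4, 9, 17, 13, 22, 3, 16, 12, 21, 2, 15, 20, 1]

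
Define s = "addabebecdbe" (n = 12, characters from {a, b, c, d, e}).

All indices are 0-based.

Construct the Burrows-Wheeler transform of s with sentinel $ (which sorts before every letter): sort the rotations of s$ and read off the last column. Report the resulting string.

rank  rotation       last
    0  $addabebecdbe  e
    1  abebecdbe$add  d
    2  addabebecdbe$  $
    3  be$addabebecd  d
    4  bebecdbe$adda  a
    5  becdbe$addabe  e
    6  cdbe$addabebe  e
    7  dabebecdbe$ad  d
    8  dbe$addabebec  c
    9  ddabebecdbe$a  a
   10  e$addabebecdb  b
   11  ebecdbe$addab  b
   12  ecdbe$addabeb  b

ed$daeedcabbb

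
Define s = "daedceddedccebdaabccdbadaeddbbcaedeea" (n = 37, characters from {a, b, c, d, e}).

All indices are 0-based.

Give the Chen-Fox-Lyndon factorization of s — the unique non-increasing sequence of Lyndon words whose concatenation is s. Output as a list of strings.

emit factor 1: 'd' (i=0, period=1)
emit factor 2: 'aedceddedccebd' (i=1, period=14)
emit factor 3: 'aabccdbadaeddbbcaedee' (i=15, period=21)
emit factor 4: 'a' (i=36, period=1)

["d", "aedceddedccebd", "aabccdbadaeddbbcaedee", "a"]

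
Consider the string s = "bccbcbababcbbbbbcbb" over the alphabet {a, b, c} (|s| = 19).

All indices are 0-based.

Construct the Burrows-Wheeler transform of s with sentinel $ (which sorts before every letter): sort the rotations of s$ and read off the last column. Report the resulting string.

rank  rotation              last
    0  $bccbcbababcbbbbbcbb  b
    1  ababcbbbbbcbb$bccbcb  b
    2  abcbbbbbcbb$bccbcbab  b
    3  b$bccbcbababcbbbbbcb  b
    4  bababcbbbbbcbb$bccbc  c
    5  babcbbbbbcbb$bccbcba  a
    6  bb$bccbcbababcbbbbbc  c
    7  bbbbbcbb$bccbcbababc  c
    8  bbbbcbb$bccbcbababcb  b
    9  bbbcbb$bccbcbababcbb  b
   10  bbcbb$bccbcbababcbbb  b
   11  bcbababcbbbbbcbb$bcc  c
   12  bcbb$bccbcbababcbbbb  b
   13  bcbbbbbcbb$bccbcbaba  a
   14  bccbcbababcbbbbbcbb$  $
   15  cbababcbbbbbcbb$bccb  b
   16  cbb$bccbcbababcbbbbb  b
   17  cbbbbbcbb$bccbcbabab  b
   18  cbcbababcbbbbbcbb$bc  c
   19  ccbcbababcbbbbbcbb$b  b

bbbbcaccbbbcba$bbbcb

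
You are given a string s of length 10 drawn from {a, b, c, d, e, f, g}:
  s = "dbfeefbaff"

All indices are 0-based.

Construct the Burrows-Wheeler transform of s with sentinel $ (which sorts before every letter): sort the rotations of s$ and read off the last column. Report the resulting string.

rank  rotation     last
    0  $dbfeefbaff  f
    1  aff$dbfeefb  b
    2  baff$dbfeef  f
    3  bfeefbaff$d  d
    4  dbfeefbaff$  $
    5  eefbaff$dbf  f
    6  efbaff$dbfe  e
    7  f$dbfeefbaf  f
    8  fbaff$dbfee  e
    9  feefbaff$db  b
   10  ff$dbfeefba  a

fbfd$fefeba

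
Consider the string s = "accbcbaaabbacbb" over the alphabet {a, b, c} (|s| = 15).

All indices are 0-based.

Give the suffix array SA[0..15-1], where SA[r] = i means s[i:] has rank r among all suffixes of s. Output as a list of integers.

sorted suffixes:
  #0 SA[0]=6  'aaabbacbb'
  #1 SA[1]=7  'aabbacbb'
  #2 SA[2]=8  'abbacbb'
  #3 SA[3]=11  'acbb'
  #4 SA[4]=0  'accbcbaaabbacbb'
  #5 SA[5]=14  'b'
  #6 SA[6]=5  'baaabbacbb'
  #7 SA[7]=10  'bacbb'
  #8 SA[8]=13  'bb'
  #9 SA[9]=9  'bbacbb'
  #10 SA[10]=3  'bcbaaabbacbb'
  #11 SA[11]=4  'cbaaabbacbb'
  #12 SA[12]=12  'cbb'
  #13 SA[13]=2  'cbcbaaabbacbb'
  #14 SA[14]=1  'ccbcbaaabbacbb'

[6, 7, 8, 11, 0, 14, 5, 10, 13, 9, 3, 4, 12, 2, 1]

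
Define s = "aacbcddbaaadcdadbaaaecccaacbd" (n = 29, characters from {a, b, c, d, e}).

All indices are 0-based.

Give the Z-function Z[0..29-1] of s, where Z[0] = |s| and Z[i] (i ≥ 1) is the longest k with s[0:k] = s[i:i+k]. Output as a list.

Z[0]=29
i=1: outside box; Z[1]=1 grow→box=[1,2)
i=2: outside box; Z[2]=0
i=3: outside box; Z[3]=0
i=4: outside box; Z[4]=0
i=5: outside box; Z[5]=0
i=6: outside box; Z[6]=0
i=7: outside box; Z[7]=0
i=8: outside box; Z[8]=2 grow→box=[8,10)
i=9: min(r-i=1, Z[1]=1)=1; Z[9]=2 grow→box=[9,11)
i=10: min(r-i=1, Z[1]=1)=1; Z[10]=1
i=11: outside box; Z[11]=0
i=12: outside box; Z[12]=0
i=13: outside box; Z[13]=0
i=14: outside box; Z[14]=1 grow→box=[14,15)
i=15: outside box; Z[15]=0
i=16: outside box; Z[16]=0
i=17: outside box; Z[17]=2 grow→box=[17,19)
i=18: min(r-i=1, Z[1]=1)=1; Z[18]=2 grow→box=[18,20)
i=19: min(r-i=1, Z[1]=1)=1; Z[19]=1
i=20: outside box; Z[20]=0
i=21: outside box; Z[21]=0
i=22: outside box; Z[22]=0
i=23: outside box; Z[23]=0
i=24: outside box; Z[24]=4 grow→box=[24,28)
i=25: min(r-i=3, Z[1]=1)=1; Z[25]=1
i=26: min(r-i=2, Z[2]=0)=0; Z[26]=0
i=27: min(r-i=1, Z[3]=0)=0; Z[27]=0
i=28: outside box; Z[28]=0

[29, 1, 0, 0, 0, 0, 0, 0, 2, 2, 1, 0, 0, 0, 1, 0, 0, 2, 2, 1, 0, 0, 0, 0, 4, 1, 0, 0, 0]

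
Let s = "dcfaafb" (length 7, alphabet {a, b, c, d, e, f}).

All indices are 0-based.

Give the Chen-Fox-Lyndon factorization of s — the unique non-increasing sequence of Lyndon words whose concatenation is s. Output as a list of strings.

emit factor 1: 'd' (i=0, period=1)
emit factor 2: 'cf' (i=1, period=2)
emit factor 3: 'aafb' (i=3, period=4)

["d", "cf", "aafb"]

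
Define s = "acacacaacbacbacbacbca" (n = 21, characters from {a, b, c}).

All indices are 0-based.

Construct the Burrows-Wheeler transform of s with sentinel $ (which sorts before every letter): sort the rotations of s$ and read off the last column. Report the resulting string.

acccc$abbbccccbaaaaaaa

rank  rotation                last
    0  $acacacaacbacbacbacbca  a
    1  a$acacacaacbacbacbacbc  c
    2  aacbacbacbacbca$acacac  c
    3  acaacbacbacbacbca$acac  c
    4  acacaacbacbacbacbca$ac  c
    5  acacacaacbacbacbacbca$  $
    6  acbacbacbacbca$acacaca  a
    7  acbacbacbca$acacacaacb  b
    8  acbacbca$acacacaacbacb  b
    9  acbca$acacacaacbacbacb  b
   10  bacbacbacbca$acacacaac  c
   11  bacbacbca$acacacaacbac  c
   12  bacbca$acacacaacbacbac  c
   13  bca$acacacaacbacbacbac  c
   14  ca$acacacaacbacbacbacb  b
   15  caacbacbacbacbca$acaca  a
   16  cacaacbacbacbacbca$aca  a
   17  cacacaacbacbacbacbca$a  a
   18  cbacbacbacbca$acacacaa  a
   19  cbacbacbca$acacacaacba  a
   20  cbacbca$acacacaacbacba  a
   21  cbca$acacacaacbacbacba  a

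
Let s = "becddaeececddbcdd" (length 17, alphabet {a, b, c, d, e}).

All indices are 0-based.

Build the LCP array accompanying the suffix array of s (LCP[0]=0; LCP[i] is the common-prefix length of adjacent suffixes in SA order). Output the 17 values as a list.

[0, 0, 1, 0, 3, 3, 1, 0, 1, 1, 1, 2, 2, 0, 4, 2, 1]

rank→(start, suffix):
  0 → (5, 'aeececddbcdd')
  1 → (13, 'bcdd')
  2 → (0, 'becddaeececddbcdd')
  3 → (14, 'cdd')
  4 → (2, 'cddaeececddbcdd')
  5 → (10, 'cddbcdd')
  6 → (8, 'cecddbcdd')
  7 → (16, 'd')
  8 → (4, 'daeececddbcdd')
  9 → (12, 'dbcdd')
  10 → (15, 'dd')
  11 → (3, 'ddaeececddbcdd')
  12 → (11, 'ddbcdd')
  13 → (1, 'ecddaeececddbcdd')
  14 → (9, 'ecddbcdd')
  15 → (7, 'ececddbcdd')
  16 → (6, 'eececddbcdd')

SA = [5, 13, 0, 14, 2, 10, 8, 16, 4, 12, 15, 3, 11, 1, 9, 7, 6]
[i] adj suffixes → lcp
  [1] 5/13 → 0 ('')
  [2] 13/0 → 1 ('b')
  [3] 0/14 → 0 ('')
  [4] 14/2 → 3 ('cdd')
  [5] 2/10 → 3 ('cdd')
  [6] 10/8 → 1 ('c')
  [7] 8/16 → 0 ('')
  [8] 16/4 → 1 ('d')
  [9] 4/12 → 1 ('d')
  [10] 12/15 → 1 ('d')
  [11] 15/3 → 2 ('dd')
  [12] 3/11 → 2 ('dd')
  [13] 11/1 → 0 ('')
  [14] 1/9 → 4 ('ecdd')
  [15] 9/7 → 2 ('ec')
  [16] 7/6 → 1 ('e')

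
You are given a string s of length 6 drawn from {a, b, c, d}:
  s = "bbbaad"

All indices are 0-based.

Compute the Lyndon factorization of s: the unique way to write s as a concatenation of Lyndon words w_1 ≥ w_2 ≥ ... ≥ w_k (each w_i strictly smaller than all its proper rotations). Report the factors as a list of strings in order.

["b", "b", "b", "aad"]

emit factor 1: 'b' (i=0, period=1)
emit factor 2: 'b' (i=1, period=1)
emit factor 3: 'b' (i=2, period=1)
emit factor 4: 'aad' (i=3, period=3)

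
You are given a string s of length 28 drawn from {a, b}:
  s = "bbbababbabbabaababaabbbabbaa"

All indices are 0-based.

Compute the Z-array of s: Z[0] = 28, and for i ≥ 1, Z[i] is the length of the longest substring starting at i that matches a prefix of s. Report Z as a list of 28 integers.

[28, 2, 1, 0, 1, 0, 2, 1, 0, 2, 1, 0, 1, 0, 0, 1, 0, 1, 0, 0, 5, 2, 1, 0, 2, 1, 0, 0]

Z[0]=28
i=1: fresh scan; Z[1]=2 scan→box=[1,3)
i=2: min(r-i=1, Z[1]=2)=1; Z[2]=1
i=3: fresh scan; Z[3]=0
i=4: fresh scan; Z[4]=1 scan→box=[4,5)
i=5: fresh scan; Z[5]=0
i=6: fresh scan; Z[6]=2 scan→box=[6,8)
i=7: min(r-i=1, Z[1]=2)=1; Z[7]=1
i=8: fresh scan; Z[8]=0
i=9: fresh scan; Z[9]=2 scan→box=[9,11)
i=10: min(r-i=1, Z[1]=2)=1; Z[10]=1
i=11: fresh scan; Z[11]=0
i=12: fresh scan; Z[12]=1 scan→box=[12,13)
i=13: fresh scan; Z[13]=0
i=14: fresh scan; Z[14]=0
i=15: fresh scan; Z[15]=1 scan→box=[15,16)
i=16: fresh scan; Z[16]=0
i=17: fresh scan; Z[17]=1 scan→box=[17,18)
i=18: fresh scan; Z[18]=0
i=19: fresh scan; Z[19]=0
i=20: fresh scan; Z[20]=5 scan→box=[20,25)
i=21: min(r-i=4, Z[1]=2)=2; Z[21]=2
i=22: min(r-i=3, Z[2]=1)=1; Z[22]=1
i=23: min(r-i=2, Z[3]=0)=0; Z[23]=0
i=24: min(r-i=1, Z[4]=1)=1; Z[24]=2 scan→box=[24,26)
i=25: min(r-i=1, Z[1]=2)=1; Z[25]=1
i=26: fresh scan; Z[26]=0
i=27: fresh scan; Z[27]=0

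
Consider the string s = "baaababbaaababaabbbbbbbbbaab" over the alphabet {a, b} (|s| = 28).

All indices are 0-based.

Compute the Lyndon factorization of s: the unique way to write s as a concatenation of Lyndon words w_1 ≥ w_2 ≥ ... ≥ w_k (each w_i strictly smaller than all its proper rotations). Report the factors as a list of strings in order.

["b", "aaababb", "aaababaabbbbbbbbbaab"]

emit factor 1: 'b' (i=0, period=1)
emit factor 2: 'aaababb' (i=1, period=7)
emit factor 3: 'aaababaabbbbbbbbbaab' (i=8, period=20)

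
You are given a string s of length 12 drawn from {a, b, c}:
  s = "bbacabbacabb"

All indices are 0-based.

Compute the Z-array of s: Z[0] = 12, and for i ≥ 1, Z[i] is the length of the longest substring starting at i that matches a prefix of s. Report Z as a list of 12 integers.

Z[0]=12
i=1: outside box; Z[1]=1 extend→box=[1,2)
i=2: outside box; Z[2]=0
i=3: outside box; Z[3]=0
i=4: outside box; Z[4]=0
i=5: outside box; Z[5]=7 extend→box=[5,12)
i=6: min(r-i=6, Z[1]=1)=1; Z[6]=1
i=7: min(r-i=5, Z[2]=0)=0; Z[7]=0
i=8: min(r-i=4, Z[3]=0)=0; Z[8]=0
i=9: min(r-i=3, Z[4]=0)=0; Z[9]=0
i=10: min(r-i=2, Z[5]=7)=2; Z[10]=2
i=11: min(r-i=1, Z[6]=1)=1; Z[11]=1

[12, 1, 0, 0, 0, 7, 1, 0, 0, 0, 2, 1]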